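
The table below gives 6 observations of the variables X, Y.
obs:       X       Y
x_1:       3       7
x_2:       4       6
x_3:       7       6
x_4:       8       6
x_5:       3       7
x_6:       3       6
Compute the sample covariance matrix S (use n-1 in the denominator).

Step 1 — column means:
  mean(X) = (3 + 4 + 7 + 8 + 3 + 3) / 6 = 28/6 = 4.6667
  mean(Y) = (7 + 6 + 6 + 6 + 7 + 6) / 6 = 38/6 = 6.3333

Step 2 — sample covariance S[i,j] = (1/(n-1)) · Σ_k (x_{k,i} - mean_i) · (x_{k,j} - mean_j), with n-1 = 5.
  S[X,X] = ((-1.6667)·(-1.6667) + (-0.6667)·(-0.6667) + (2.3333)·(2.3333) + (3.3333)·(3.3333) + (-1.6667)·(-1.6667) + (-1.6667)·(-1.6667)) / 5 = 25.3333/5 = 5.0667
  S[X,Y] = ((-1.6667)·(0.6667) + (-0.6667)·(-0.3333) + (2.3333)·(-0.3333) + (3.3333)·(-0.3333) + (-1.6667)·(0.6667) + (-1.6667)·(-0.3333)) / 5 = -3.3333/5 = -0.6667
  S[Y,Y] = ((0.6667)·(0.6667) + (-0.3333)·(-0.3333) + (-0.3333)·(-0.3333) + (-0.3333)·(-0.3333) + (0.6667)·(0.6667) + (-0.3333)·(-0.3333)) / 5 = 1.3333/5 = 0.2667

S is symmetric (S[j,i] = S[i,j]). Assembling:

S = [[5.0667, -0.6667],
 [-0.6667, 0.2667]]


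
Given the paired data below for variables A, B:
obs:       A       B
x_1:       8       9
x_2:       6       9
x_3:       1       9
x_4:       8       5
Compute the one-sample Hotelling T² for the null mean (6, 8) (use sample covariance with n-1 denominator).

Step 1 — sample mean vector:
  mean(A) = (8 + 6 + 1 + 8) / 4 = 23/4 = 5.75
  mean(B) = (9 + 9 + 9 + 5) / 4 = 32/4 = 8
  x̄ = (5.75, 8),  deviation x̄ - mu_0 = (5.75, 8) - (6, 8) = (-0.25, 0).

Step 2 — sample covariance matrix, S[i,j] = (1/(n-1)) · Σ_k (x_{k,i} - mean_i) · (x_{k,j} - mean_j), divisor n-1 = 3:
  S[A,A] = ((2.25)·(2.25) + (0.25)·(0.25) + (-4.75)·(-4.75) + (2.25)·(2.25)) / 3 = 32.75/3 = 10.9167
  S[A,B] = ((2.25)·(1) + (0.25)·(1) + (-4.75)·(1) + (2.25)·(-3)) / 3 = -9/3 = -3
  S[B,B] = ((1)·(1) + (1)·(1) + (1)·(1) + (-3)·(-3)) / 3 = 12/3 = 4
  S = [[10.9167, -3],
 [-3, 4]].

Step 3 — invert S. det(S) = 10.9167·4 - (-3)² = 34.6667.
  S^{-1} = (1/det) · [[d, -b], [-b, a]] = [[0.1154, 0.0865],
 [0.0865, 0.3149]].

Step 4 — quadratic form (x̄ - mu_0)^T · S^{-1} · (x̄ - mu_0):
  S^{-1} · (x̄ - mu_0) = (-0.0288, -0.0216),
  (x̄ - mu_0)^T · [...] = (-0.25)·(-0.0288) + (0)·(-0.0216) = 0.0072.

Step 5 — scale by n: T² = 4 · 0.0072 = 0.0288.

T² ≈ 0.0288


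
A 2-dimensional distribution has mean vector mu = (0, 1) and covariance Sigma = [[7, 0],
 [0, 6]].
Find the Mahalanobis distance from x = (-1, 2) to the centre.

Step 1 — centre the observation: (x - mu) = (-1, 1).

Step 2 — invert Sigma. det(Sigma) = 7·6 - (0)² = 42.
  Sigma^{-1} = (1/det) · [[d, -b], [-b, a]] = [[0.1429, 0],
 [0, 0.1667]].

Step 3 — form the quadratic (x - mu)^T · Sigma^{-1} · (x - mu):
  Sigma^{-1} · (x - mu) = (-0.1429, 0.1667).
  (x - mu)^T · [Sigma^{-1} · (x - mu)] = (-1)·(-0.1429) + (1)·(0.1667) = 0.3095.

Step 4 — take square root: d = √(0.3095) ≈ 0.5563.

d(x, mu) = √(0.3095) ≈ 0.5563


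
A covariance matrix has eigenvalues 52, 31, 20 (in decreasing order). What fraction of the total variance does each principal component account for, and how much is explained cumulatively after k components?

Step 1 — total variance = trace(Sigma) = Σ λ_i = 52 + 31 + 20 = 103.

Step 2 — fraction explained by component i = λ_i / Σ λ:
  PC1: 52/103 = 0.5049
  PC2: 31/103 = 0.301
  PC3: 20/103 = 0.1942

Step 3 — cumulative fraction after k components = (λ_1 + ... + λ_k) / Σ λ:
  k = 1: 52/103 = 0.5049
  k = 2: (52 + 31)/103 = 83/103 = 0.8058
  k = 3: (52 + 31 + 20)/103 = 103/103 = 1

Summary (fraction, with percent):

explained: PC1 0.5049 (50.49%), PC2 0.301 (30.1%), PC3 0.1942 (19.42%);  cumulative: 0.5049, 0.8058, 1


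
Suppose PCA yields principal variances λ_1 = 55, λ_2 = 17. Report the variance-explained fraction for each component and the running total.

Step 1 — total variance = trace(Sigma) = Σ λ_i = 55 + 17 = 72.

Step 2 — fraction explained by component i = λ_i / Σ λ:
  PC1: 55/72 = 0.7639
  PC2: 17/72 = 0.2361

Step 3 — cumulative fraction after k components = (λ_1 + ... + λ_k) / Σ λ:
  k = 1: 55/72 = 0.7639
  k = 2: (55 + 17)/72 = 72/72 = 1

Summary (fraction, with percent):

explained: PC1 0.7639 (76.39%), PC2 0.2361 (23.61%);  cumulative: 0.7639, 1


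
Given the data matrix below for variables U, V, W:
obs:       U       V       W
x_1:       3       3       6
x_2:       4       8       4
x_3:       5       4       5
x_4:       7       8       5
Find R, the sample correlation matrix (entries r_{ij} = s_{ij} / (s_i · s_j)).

Step 1 — column means:
  mean(U) = (3 + 4 + 5 + 7) / 4 = 19/4 = 4.75
  mean(V) = (3 + 8 + 4 + 8) / 4 = 23/4 = 5.75
  mean(W) = (6 + 4 + 5 + 5) / 4 = 20/4 = 5

Step 2 — sample variances and covariances s[i,j] = (1/(n-1)) · Σ_k (x_{k,i} - mean_i) · (x_{k,j} - mean_j), with n-1 = 3:
  s[U,U] = ((-1.75)·(-1.75) + (-0.75)·(-0.75) + (0.25)·(0.25) + (2.25)·(2.25)) / 3 = 8.75/3 = 2.9167
  s[U,V] = ((-1.75)·(-2.75) + (-0.75)·(2.25) + (0.25)·(-1.75) + (2.25)·(2.25)) / 3 = 7.75/3 = 2.5833
  s[U,W] = ((-1.75)·(1) + (-0.75)·(-1) + (0.25)·(0) + (2.25)·(0)) / 3 = -1/3 = -0.3333
  s[V,V] = ((-2.75)·(-2.75) + (2.25)·(2.25) + (-1.75)·(-1.75) + (2.25)·(2.25)) / 3 = 20.75/3 = 6.9167
  s[V,W] = ((-2.75)·(1) + (2.25)·(-1) + (-1.75)·(0) + (2.25)·(0)) / 3 = -5/3 = -1.6667
  s[W,W] = ((1)·(1) + (-1)·(-1) + (0)·(0) + (0)·(0)) / 3 = 2/3 = 0.6667
  Sample standard deviations s_i = √(s[i,i]):
  s(U) = √(2.9167) = 1.7078
  s(V) = √(6.9167) = 2.63
  s(W) = √(0.6667) = 0.8165

Step 3 — r_{ij} = s_{ij} / (s_i · s_j):
  r[U,U] = 1 (diagonal).
  r[U,V] = 2.5833 / (1.7078 · 2.63) = 2.5833 / 4.4915 = 0.5752
  r[U,W] = -0.3333 / (1.7078 · 0.8165) = -0.3333 / 1.3944 = -0.239
  r[V,V] = 1 (diagonal).
  r[V,W] = -1.6667 / (2.63 · 0.8165) = -1.6667 / 2.1473 = -0.7762
  r[W,W] = 1 (diagonal).

R is symmetric with unit diagonal. Assembling:

R = [[1, 0.5752, -0.239],
 [0.5752, 1, -0.7762],
 [-0.239, -0.7762, 1]]


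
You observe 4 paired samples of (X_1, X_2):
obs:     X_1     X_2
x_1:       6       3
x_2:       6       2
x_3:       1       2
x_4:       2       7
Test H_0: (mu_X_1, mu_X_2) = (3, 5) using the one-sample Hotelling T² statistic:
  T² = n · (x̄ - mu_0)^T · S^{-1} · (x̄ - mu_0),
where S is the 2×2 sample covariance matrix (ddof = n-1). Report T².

Step 1 — sample mean vector:
  mean(X_1) = (6 + 6 + 1 + 2) / 4 = 15/4 = 3.75
  mean(X_2) = (3 + 2 + 2 + 7) / 4 = 14/4 = 3.5
  x̄ = (3.75, 3.5),  deviation x̄ - mu_0 = (3.75, 3.5) - (3, 5) = (0.75, -1.5).

Step 2 — sample covariance matrix, S[i,j] = (1/(n-1)) · Σ_k (x_{k,i} - mean_i) · (x_{k,j} - mean_j), divisor n-1 = 3:
  S[X_1,X_1] = ((2.25)·(2.25) + (2.25)·(2.25) + (-2.75)·(-2.75) + (-1.75)·(-1.75)) / 3 = 20.75/3 = 6.9167
  S[X_1,X_2] = ((2.25)·(-0.5) + (2.25)·(-1.5) + (-2.75)·(-1.5) + (-1.75)·(3.5)) / 3 = -6.5/3 = -2.1667
  S[X_2,X_2] = ((-0.5)·(-0.5) + (-1.5)·(-1.5) + (-1.5)·(-1.5) + (3.5)·(3.5)) / 3 = 17/3 = 5.6667
  S = [[6.9167, -2.1667],
 [-2.1667, 5.6667]].

Step 3 — invert S. det(S) = 6.9167·5.6667 - (-2.1667)² = 34.5.
  S^{-1} = (1/det) · [[d, -b], [-b, a]] = [[0.1643, 0.0628],
 [0.0628, 0.2005]].

Step 4 — quadratic form (x̄ - mu_0)^T · S^{-1} · (x̄ - mu_0):
  S^{-1} · (x̄ - mu_0) = (0.029, -0.2536),
  (x̄ - mu_0)^T · [...] = (0.75)·(0.029) + (-1.5)·(-0.2536) = 0.4022.

Step 5 — scale by n: T² = 4 · 0.4022 = 1.6087.

T² ≈ 1.6087


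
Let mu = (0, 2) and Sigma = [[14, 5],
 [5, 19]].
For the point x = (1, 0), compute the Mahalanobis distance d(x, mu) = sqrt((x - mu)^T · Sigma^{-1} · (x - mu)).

Step 1 — centre the observation: (x - mu) = (1, -2).

Step 2 — invert Sigma. det(Sigma) = 14·19 - (5)² = 241.
  Sigma^{-1} = (1/det) · [[d, -b], [-b, a]] = [[0.0788, -0.0207],
 [-0.0207, 0.0581]].

Step 3 — form the quadratic (x - mu)^T · Sigma^{-1} · (x - mu):
  Sigma^{-1} · (x - mu) = (0.1203, -0.1369).
  (x - mu)^T · [Sigma^{-1} · (x - mu)] = (1)·(0.1203) + (-2)·(-0.1369) = 0.3942.

Step 4 — take square root: d = √(0.3942) ≈ 0.6278.

d(x, mu) = √(0.3942) ≈ 0.6278


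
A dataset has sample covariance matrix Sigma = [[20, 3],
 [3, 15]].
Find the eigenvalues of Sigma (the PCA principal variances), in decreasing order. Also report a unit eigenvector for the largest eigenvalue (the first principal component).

Step 1 — characteristic polynomial of 2×2 Sigma:
  det(Sigma - λI) = λ² - trace · λ + det = 0.
  trace = 20 + 15 = 35, det = 20·15 - (3)² = 291.
Step 2 — discriminant:
  Δ = trace² - 4·det = 1225 - 1164 = 61.
Step 3 — eigenvalues:
  λ = (trace ± √Δ)/2 = (35 ± 7.8102)/2,
  λ_1 = 21.4051,  λ_2 = 13.5949.

Step 4 — unit eigenvector for λ_1: solve (Sigma - λ_1 I)v = 0. First row:
  (20 - 21.4051)·v_x + (3)·v_y = 0, i.e. (-1.4051)·v_x + (3)·v_y = 0,
  so v ∝ (b, λ_1 - a) = (3, 1.4051) = u.
  ||u|| = √((3)² + (1.4051)²) = √(10.9744) ≈ 3.3128,
  v_1 = u/||u|| ≈ (0.9056, 0.4242) (||v_1|| = 1).

λ_1 = 21.4051,  λ_2 = 13.5949;  v_1 ≈ (0.9056, 0.4242)


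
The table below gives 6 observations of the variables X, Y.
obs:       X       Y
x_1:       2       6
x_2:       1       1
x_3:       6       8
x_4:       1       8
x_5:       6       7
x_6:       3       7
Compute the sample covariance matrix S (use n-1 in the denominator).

Step 1 — column means:
  mean(X) = (2 + 1 + 6 + 1 + 6 + 3) / 6 = 19/6 = 3.1667
  mean(Y) = (6 + 1 + 8 + 8 + 7 + 7) / 6 = 37/6 = 6.1667

Step 2 — sample covariance S[i,j] = (1/(n-1)) · Σ_k (x_{k,i} - mean_i) · (x_{k,j} - mean_j), with n-1 = 5.
  S[X,X] = ((-1.1667)·(-1.1667) + (-2.1667)·(-2.1667) + (2.8333)·(2.8333) + (-2.1667)·(-2.1667) + (2.8333)·(2.8333) + (-0.1667)·(-0.1667)) / 5 = 26.8333/5 = 5.3667
  S[X,Y] = ((-1.1667)·(-0.1667) + (-2.1667)·(-5.1667) + (2.8333)·(1.8333) + (-2.1667)·(1.8333) + (2.8333)·(0.8333) + (-0.1667)·(0.8333)) / 5 = 14.8333/5 = 2.9667
  S[Y,Y] = ((-0.1667)·(-0.1667) + (-5.1667)·(-5.1667) + (1.8333)·(1.8333) + (1.8333)·(1.8333) + (0.8333)·(0.8333) + (0.8333)·(0.8333)) / 5 = 34.8333/5 = 6.9667

S is symmetric (S[j,i] = S[i,j]). Assembling:

S = [[5.3667, 2.9667],
 [2.9667, 6.9667]]


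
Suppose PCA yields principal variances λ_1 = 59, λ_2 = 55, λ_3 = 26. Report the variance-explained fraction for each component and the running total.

Step 1 — total variance = trace(Sigma) = Σ λ_i = 59 + 55 + 26 = 140.

Step 2 — fraction explained by component i = λ_i / Σ λ:
  PC1: 59/140 = 0.4214
  PC2: 55/140 = 0.3929
  PC3: 26/140 = 0.1857

Step 3 — cumulative fraction after k components = (λ_1 + ... + λ_k) / Σ λ:
  k = 1: 59/140 = 0.4214
  k = 2: (59 + 55)/140 = 114/140 = 0.8143
  k = 3: (59 + 55 + 26)/140 = 140/140 = 1

Summary (fraction, with percent):

explained: PC1 0.4214 (42.14%), PC2 0.3929 (39.29%), PC3 0.1857 (18.57%);  cumulative: 0.4214, 0.8143, 1


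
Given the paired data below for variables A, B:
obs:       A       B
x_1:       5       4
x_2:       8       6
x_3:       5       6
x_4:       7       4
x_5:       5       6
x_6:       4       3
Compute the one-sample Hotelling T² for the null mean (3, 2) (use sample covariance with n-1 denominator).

Step 1 — sample mean vector:
  mean(A) = (5 + 8 + 5 + 7 + 5 + 4) / 6 = 34/6 = 5.6667
  mean(B) = (4 + 6 + 6 + 4 + 6 + 3) / 6 = 29/6 = 4.8333
  x̄ = (5.6667, 4.8333),  deviation x̄ - mu_0 = (5.6667, 4.8333) - (3, 2) = (2.6667, 2.8333).

Step 2 — sample covariance matrix, S[i,j] = (1/(n-1)) · Σ_k (x_{k,i} - mean_i) · (x_{k,j} - mean_j), divisor n-1 = 5:
  S[A,A] = ((-0.6667)·(-0.6667) + (2.3333)·(2.3333) + (-0.6667)·(-0.6667) + (1.3333)·(1.3333) + (-0.6667)·(-0.6667) + (-1.6667)·(-1.6667)) / 5 = 11.3333/5 = 2.2667
  S[A,B] = ((-0.6667)·(-0.8333) + (2.3333)·(1.1667) + (-0.6667)·(1.1667) + (1.3333)·(-0.8333) + (-0.6667)·(1.1667) + (-1.6667)·(-1.8333)) / 5 = 3.6667/5 = 0.7333
  S[B,B] = ((-0.8333)·(-0.8333) + (1.1667)·(1.1667) + (1.1667)·(1.1667) + (-0.8333)·(-0.8333) + (1.1667)·(1.1667) + (-1.8333)·(-1.8333)) / 5 = 8.8333/5 = 1.7667
  S = [[2.2667, 0.7333],
 [0.7333, 1.7667]].

Step 3 — invert S. det(S) = 2.2667·1.7667 - (0.7333)² = 3.4667.
  S^{-1} = (1/det) · [[d, -b], [-b, a]] = [[0.5096, -0.2115],
 [-0.2115, 0.6538]].

Step 4 — quadratic form (x̄ - mu_0)^T · S^{-1} · (x̄ - mu_0):
  S^{-1} · (x̄ - mu_0) = (0.7596, 1.2885),
  (x̄ - mu_0)^T · [...] = (2.6667)·(0.7596) + (2.8333)·(1.2885) = 5.6763.

Step 5 — scale by n: T² = 6 · 5.6763 = 34.0577.

T² ≈ 34.0577


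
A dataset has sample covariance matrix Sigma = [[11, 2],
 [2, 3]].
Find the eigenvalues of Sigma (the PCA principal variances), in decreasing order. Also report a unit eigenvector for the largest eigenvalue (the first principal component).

Step 1 — characteristic polynomial of 2×2 Sigma:
  det(Sigma - λI) = λ² - trace · λ + det = 0.
  trace = 11 + 3 = 14, det = 11·3 - (2)² = 29.
Step 2 — discriminant:
  Δ = trace² - 4·det = 196 - 116 = 80.
Step 3 — eigenvalues:
  λ = (trace ± √Δ)/2 = (14 ± 8.9443)/2,
  λ_1 = 11.4721,  λ_2 = 2.5279.

Step 4 — unit eigenvector for λ_1: solve (Sigma - λ_1 I)v = 0. First row:
  (11 - 11.4721)·v_x + (2)·v_y = 0, i.e. (-0.4721)·v_x + (2)·v_y = 0,
  so v ∝ (b, λ_1 - a) = (2, 0.4721) = u.
  ||u|| = √((2)² + (0.4721)²) = √(4.2229) ≈ 2.055,
  v_1 = u/||u|| ≈ (0.9732, 0.2298) (||v_1|| = 1).

λ_1 = 11.4721,  λ_2 = 2.5279;  v_1 ≈ (0.9732, 0.2298)


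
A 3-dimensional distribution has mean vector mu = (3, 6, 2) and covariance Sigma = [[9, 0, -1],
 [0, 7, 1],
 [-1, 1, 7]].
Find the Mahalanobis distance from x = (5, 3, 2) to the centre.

Step 1 — centre the observation: (x - mu) = (2, -3, 0).

Step 2 — invert Sigma (cofactor / det for 3×3, or solve directly):
  Sigma^{-1} = [[0.1129, -0.0024, 0.0165],
 [-0.0024, 0.1459, -0.0212],
 [0.0165, -0.0212, 0.1482]].

Step 3 — form the quadratic (x - mu)^T · Sigma^{-1} · (x - mu):
  Sigma^{-1} · (x - mu) = (0.2329, -0.4424, 0.0965).
  (x - mu)^T · [Sigma^{-1} · (x - mu)] = (2)·(0.2329) + (-3)·(-0.4424) + (0)·(0.0965) = 1.7929.

Step 4 — take square root: d = √(1.7929) ≈ 1.339.

d(x, mu) = √(1.7929) ≈ 1.339


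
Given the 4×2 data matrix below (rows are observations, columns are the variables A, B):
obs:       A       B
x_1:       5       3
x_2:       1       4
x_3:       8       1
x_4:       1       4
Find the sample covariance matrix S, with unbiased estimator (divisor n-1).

Step 1 — column means:
  mean(A) = (5 + 1 + 8 + 1) / 4 = 15/4 = 3.75
  mean(B) = (3 + 4 + 1 + 4) / 4 = 12/4 = 3

Step 2 — sample covariance S[i,j] = (1/(n-1)) · Σ_k (x_{k,i} - mean_i) · (x_{k,j} - mean_j), with n-1 = 3.
  S[A,A] = ((1.25)·(1.25) + (-2.75)·(-2.75) + (4.25)·(4.25) + (-2.75)·(-2.75)) / 3 = 34.75/3 = 11.5833
  S[A,B] = ((1.25)·(0) + (-2.75)·(1) + (4.25)·(-2) + (-2.75)·(1)) / 3 = -14/3 = -4.6667
  S[B,B] = ((0)·(0) + (1)·(1) + (-2)·(-2) + (1)·(1)) / 3 = 6/3 = 2

S is symmetric (S[j,i] = S[i,j]). Assembling:

S = [[11.5833, -4.6667],
 [-4.6667, 2]]


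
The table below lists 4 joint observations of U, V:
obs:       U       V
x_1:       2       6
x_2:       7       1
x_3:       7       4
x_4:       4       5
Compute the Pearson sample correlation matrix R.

Step 1 — column means:
  mean(U) = (2 + 7 + 7 + 4) / 4 = 20/4 = 5
  mean(V) = (6 + 1 + 4 + 5) / 4 = 16/4 = 4

Step 2 — sample variances and covariances s[i,j] = (1/(n-1)) · Σ_k (x_{k,i} - mean_i) · (x_{k,j} - mean_j), with n-1 = 3:
  s[U,U] = ((-3)·(-3) + (2)·(2) + (2)·(2) + (-1)·(-1)) / 3 = 18/3 = 6
  s[U,V] = ((-3)·(2) + (2)·(-3) + (2)·(0) + (-1)·(1)) / 3 = -13/3 = -4.3333
  s[V,V] = ((2)·(2) + (-3)·(-3) + (0)·(0) + (1)·(1)) / 3 = 14/3 = 4.6667
  Sample standard deviations s_i = √(s[i,i]):
  s(U) = √(6) = 2.4495
  s(V) = √(4.6667) = 2.1602

Step 3 — r_{ij} = s_{ij} / (s_i · s_j):
  r[U,U] = 1 (diagonal).
  r[U,V] = -4.3333 / (2.4495 · 2.1602) = -4.3333 / 5.2915 = -0.8189
  r[V,V] = 1 (diagonal).

R is symmetric with unit diagonal. Assembling:

R = [[1, -0.8189],
 [-0.8189, 1]]


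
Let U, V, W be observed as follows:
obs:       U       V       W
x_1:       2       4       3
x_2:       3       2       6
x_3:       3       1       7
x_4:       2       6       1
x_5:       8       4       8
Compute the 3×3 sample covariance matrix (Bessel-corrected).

Step 1 — column means:
  mean(U) = (2 + 3 + 3 + 2 + 8) / 5 = 18/5 = 3.6
  mean(V) = (4 + 2 + 1 + 6 + 4) / 5 = 17/5 = 3.4
  mean(W) = (3 + 6 + 7 + 1 + 8) / 5 = 25/5 = 5

Step 2 — sample covariance S[i,j] = (1/(n-1)) · Σ_k (x_{k,i} - mean_i) · (x_{k,j} - mean_j), with n-1 = 4.
  S[U,U] = ((-1.6)·(-1.6) + (-0.6)·(-0.6) + (-0.6)·(-0.6) + (-1.6)·(-1.6) + (4.4)·(4.4)) / 4 = 25.2/4 = 6.3
  S[U,V] = ((-1.6)·(0.6) + (-0.6)·(-1.4) + (-0.6)·(-2.4) + (-1.6)·(2.6) + (4.4)·(0.6)) / 4 = -0.2/4 = -0.05
  S[U,W] = ((-1.6)·(-2) + (-0.6)·(1) + (-0.6)·(2) + (-1.6)·(-4) + (4.4)·(3)) / 4 = 21/4 = 5.25
  S[V,V] = ((0.6)·(0.6) + (-1.4)·(-1.4) + (-2.4)·(-2.4) + (2.6)·(2.6) + (0.6)·(0.6)) / 4 = 15.2/4 = 3.8
  S[V,W] = ((0.6)·(-2) + (-1.4)·(1) + (-2.4)·(2) + (2.6)·(-4) + (0.6)·(3)) / 4 = -16/4 = -4
  S[W,W] = ((-2)·(-2) + (1)·(1) + (2)·(2) + (-4)·(-4) + (3)·(3)) / 4 = 34/4 = 8.5

S is symmetric (S[j,i] = S[i,j]). Assembling:

S = [[6.3, -0.05, 5.25],
 [-0.05, 3.8, -4],
 [5.25, -4, 8.5]]


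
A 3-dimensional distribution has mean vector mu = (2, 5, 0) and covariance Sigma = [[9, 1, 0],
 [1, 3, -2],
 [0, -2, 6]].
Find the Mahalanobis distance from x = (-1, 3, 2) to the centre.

Step 1 — centre the observation: (x - mu) = (-3, -2, 2).

Step 2 — invert Sigma (cofactor / det for 3×3, or solve directly):
  Sigma^{-1} = [[0.1167, -0.05, -0.0167],
 [-0.05, 0.45, 0.15],
 [-0.0167, 0.15, 0.2167]].

Step 3 — form the quadratic (x - mu)^T · Sigma^{-1} · (x - mu):
  Sigma^{-1} · (x - mu) = (-0.2833, -0.45, 0.1833).
  (x - mu)^T · [Sigma^{-1} · (x - mu)] = (-3)·(-0.2833) + (-2)·(-0.45) + (2)·(0.1833) = 2.1167.

Step 4 — take square root: d = √(2.1167) ≈ 1.4549.

d(x, mu) = √(2.1167) ≈ 1.4549


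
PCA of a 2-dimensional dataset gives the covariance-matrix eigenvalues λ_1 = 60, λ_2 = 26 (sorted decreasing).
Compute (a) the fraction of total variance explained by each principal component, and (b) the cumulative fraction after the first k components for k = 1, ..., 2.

Step 1 — total variance = trace(Sigma) = Σ λ_i = 60 + 26 = 86.

Step 2 — fraction explained by component i = λ_i / Σ λ:
  PC1: 60/86 = 0.6977
  PC2: 26/86 = 0.3023

Step 3 — cumulative fraction after k components = (λ_1 + ... + λ_k) / Σ λ:
  k = 1: 60/86 = 0.6977
  k = 2: (60 + 26)/86 = 86/86 = 1

Summary (fraction, with percent):

explained: PC1 0.6977 (69.77%), PC2 0.3023 (30.23%);  cumulative: 0.6977, 1


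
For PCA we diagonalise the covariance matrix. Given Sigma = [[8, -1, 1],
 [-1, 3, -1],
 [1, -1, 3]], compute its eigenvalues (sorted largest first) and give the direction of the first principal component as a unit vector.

Step 1 — characteristic polynomial p(λ) = det(λI - Sigma) = λ³ - tr·λ² + c_1·λ - det, where tr = trace, c_1 = sum of the principal 2×2 minors, det = det(Sigma):
  tr = 8 + 3 + 3 = 14,
  c_1 = (8·3 - (-1)²) + (8·3 - (1)²) + (3·3 - (-1)²) = 23 + 23 + 8 = 54,
  det = 8·(3·3 - (-1)²) - (-1)·((-1)·3 - (-1)·(1)) + (1)·((-1)·(-1) - 3·(1)) = 8·(8) - (-1)·(-2) + (1)·(-2) = 60.
  So p(λ) = λ³ - 14λ² + 54λ - 60.
Step 2 — look for an integer root (rational root theorem: any rational root is an integer divisor of 60). Testing λ = 2:
  p(2) = 8 - 56 + 108 - 60 = 0  ✓
  Dividing out (λ - 2): p(λ) = (λ - 2)(λ² - 12λ + 30).
Step 3 — remaining eigenvalues from the quadratic λ² - 12λ + 30 = 0:
  Δ = 12² - 4·30 = 144 - 120 = 24,  λ = (12 ± √24)/2 = (12 ± 4.899)/2 ≈ 8.4495 or 3.5505.
  Sorted: λ_1 = 8.4495,  λ_2 = 3.5505,  λ_3 = 2  (check: sum = 14 = tr ✓).

Step 4 — unit eigenvector for λ_1 ≈ 8.4495: v spans the null space of (Sigma - λ_1 I), whose rows are
  r_1 = (-0.4495, -1, 1),  r_2 = (-1, -5.4495, -1),  r_3 = (1, -1, -5.4495).
  v is orthogonal to every row, so take v ∝ r_1 × r_2 = ((-1)·(-1) - (1)·(-5.4495), (1)·(-1) - (-0.4495)·(-1), (-0.4495)·(-5.4495) - (-1)·(-1)) ≈ (6.4495, -1.4495, 1.4495).
  Let u = (6.4495, -1.4495, 1.4495).
  ||u|| = √((6.4495)² + (-1.4495)² + (1.4495)²) = √(45.798) ≈ 6.7674,  v_1 = u/||u|| ≈ (0.953, -0.2142, 0.2142) (||v_1|| = 1).

λ_1 = 8.4495,  λ_2 = 3.5505,  λ_3 = 2;  v_1 ≈ (0.953, -0.2142, 0.2142)


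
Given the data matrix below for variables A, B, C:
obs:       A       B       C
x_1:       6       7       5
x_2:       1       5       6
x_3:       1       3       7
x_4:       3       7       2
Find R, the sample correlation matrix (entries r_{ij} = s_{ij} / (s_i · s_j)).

Step 1 — column means:
  mean(A) = (6 + 1 + 1 + 3) / 4 = 11/4 = 2.75
  mean(B) = (7 + 5 + 3 + 7) / 4 = 22/4 = 5.5
  mean(C) = (5 + 6 + 7 + 2) / 4 = 20/4 = 5

Step 2 — sample variances and covariances s[i,j] = (1/(n-1)) · Σ_k (x_{k,i} - mean_i) · (x_{k,j} - mean_j), with n-1 = 3:
  s[A,A] = ((3.25)·(3.25) + (-1.75)·(-1.75) + (-1.75)·(-1.75) + (0.25)·(0.25)) / 3 = 16.75/3 = 5.5833
  s[A,B] = ((3.25)·(1.5) + (-1.75)·(-0.5) + (-1.75)·(-2.5) + (0.25)·(1.5)) / 3 = 10.5/3 = 3.5
  s[A,C] = ((3.25)·(0) + (-1.75)·(1) + (-1.75)·(2) + (0.25)·(-3)) / 3 = -6/3 = -2
  s[B,B] = ((1.5)·(1.5) + (-0.5)·(-0.5) + (-2.5)·(-2.5) + (1.5)·(1.5)) / 3 = 11/3 = 3.6667
  s[B,C] = ((1.5)·(0) + (-0.5)·(1) + (-2.5)·(2) + (1.5)·(-3)) / 3 = -10/3 = -3.3333
  s[C,C] = ((0)·(0) + (1)·(1) + (2)·(2) + (-3)·(-3)) / 3 = 14/3 = 4.6667
  Sample standard deviations s_i = √(s[i,i]):
  s(A) = √(5.5833) = 2.3629
  s(B) = √(3.6667) = 1.9149
  s(C) = √(4.6667) = 2.1602

Step 3 — r_{ij} = s_{ij} / (s_i · s_j):
  r[A,A] = 1 (diagonal).
  r[A,B] = 3.5 / (2.3629 · 1.9149) = 3.5 / 4.5246 = 0.7735
  r[A,C] = -2 / (2.3629 · 2.1602) = -2 / 5.1045 = -0.3918
  r[B,B] = 1 (diagonal).
  r[B,C] = -3.3333 / (1.9149 · 2.1602) = -3.3333 / 4.1366 = -0.8058
  r[C,C] = 1 (diagonal).

R is symmetric with unit diagonal. Assembling:

R = [[1, 0.7735, -0.3918],
 [0.7735, 1, -0.8058],
 [-0.3918, -0.8058, 1]]


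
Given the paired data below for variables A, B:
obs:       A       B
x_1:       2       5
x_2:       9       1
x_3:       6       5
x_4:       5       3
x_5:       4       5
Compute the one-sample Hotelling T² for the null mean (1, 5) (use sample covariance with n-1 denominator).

Step 1 — sample mean vector:
  mean(A) = (2 + 9 + 6 + 5 + 4) / 5 = 26/5 = 5.2
  mean(B) = (5 + 1 + 5 + 3 + 5) / 5 = 19/5 = 3.8
  x̄ = (5.2, 3.8),  deviation x̄ - mu_0 = (5.2, 3.8) - (1, 5) = (4.2, -1.2).

Step 2 — sample covariance matrix, S[i,j] = (1/(n-1)) · Σ_k (x_{k,i} - mean_i) · (x_{k,j} - mean_j), divisor n-1 = 4:
  S[A,A] = ((-3.2)·(-3.2) + (3.8)·(3.8) + (0.8)·(0.8) + (-0.2)·(-0.2) + (-1.2)·(-1.2)) / 4 = 26.8/4 = 6.7
  S[A,B] = ((-3.2)·(1.2) + (3.8)·(-2.8) + (0.8)·(1.2) + (-0.2)·(-0.8) + (-1.2)·(1.2)) / 4 = -14.8/4 = -3.7
  S[B,B] = ((1.2)·(1.2) + (-2.8)·(-2.8) + (1.2)·(1.2) + (-0.8)·(-0.8) + (1.2)·(1.2)) / 4 = 12.8/4 = 3.2
  S = [[6.7, -3.7],
 [-3.7, 3.2]].

Step 3 — invert S. det(S) = 6.7·3.2 - (-3.7)² = 7.75.
  S^{-1} = (1/det) · [[d, -b], [-b, a]] = [[0.4129, 0.4774],
 [0.4774, 0.8645]].

Step 4 — quadratic form (x̄ - mu_0)^T · S^{-1} · (x̄ - mu_0):
  S^{-1} · (x̄ - mu_0) = (1.1613, 0.9677),
  (x̄ - mu_0)^T · [...] = (4.2)·(1.1613) + (-1.2)·(0.9677) = 3.7161.

Step 5 — scale by n: T² = 5 · 3.7161 = 18.5806.

T² ≈ 18.5806


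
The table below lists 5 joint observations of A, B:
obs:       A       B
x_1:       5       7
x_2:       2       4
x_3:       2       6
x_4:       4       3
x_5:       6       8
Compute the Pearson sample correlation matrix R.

Step 1 — column means:
  mean(A) = (5 + 2 + 2 + 4 + 6) / 5 = 19/5 = 3.8
  mean(B) = (7 + 4 + 6 + 3 + 8) / 5 = 28/5 = 5.6

Step 2 — sample variances and covariances s[i,j] = (1/(n-1)) · Σ_k (x_{k,i} - mean_i) · (x_{k,j} - mean_j), with n-1 = 4:
  s[A,A] = ((1.2)·(1.2) + (-1.8)·(-1.8) + (-1.8)·(-1.8) + (0.2)·(0.2) + (2.2)·(2.2)) / 4 = 12.8/4 = 3.2
  s[A,B] = ((1.2)·(1.4) + (-1.8)·(-1.6) + (-1.8)·(0.4) + (0.2)·(-2.6) + (2.2)·(2.4)) / 4 = 8.6/4 = 2.15
  s[B,B] = ((1.4)·(1.4) + (-1.6)·(-1.6) + (0.4)·(0.4) + (-2.6)·(-2.6) + (2.4)·(2.4)) / 4 = 17.2/4 = 4.3
  Sample standard deviations s_i = √(s[i,i]):
  s(A) = √(3.2) = 1.7889
  s(B) = √(4.3) = 2.0736

Step 3 — r_{ij} = s_{ij} / (s_i · s_j):
  r[A,A] = 1 (diagonal).
  r[A,B] = 2.15 / (1.7889 · 2.0736) = 2.15 / 3.7094 = 0.5796
  r[B,B] = 1 (diagonal).

R is symmetric with unit diagonal. Assembling:

R = [[1, 0.5796],
 [0.5796, 1]]


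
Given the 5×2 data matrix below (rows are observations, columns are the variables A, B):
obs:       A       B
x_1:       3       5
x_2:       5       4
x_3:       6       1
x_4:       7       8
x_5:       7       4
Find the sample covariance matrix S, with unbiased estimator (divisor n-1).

Step 1 — column means:
  mean(A) = (3 + 5 + 6 + 7 + 7) / 5 = 28/5 = 5.6
  mean(B) = (5 + 4 + 1 + 8 + 4) / 5 = 22/5 = 4.4

Step 2 — sample covariance S[i,j] = (1/(n-1)) · Σ_k (x_{k,i} - mean_i) · (x_{k,j} - mean_j), with n-1 = 4.
  S[A,A] = ((-2.6)·(-2.6) + (-0.6)·(-0.6) + (0.4)·(0.4) + (1.4)·(1.4) + (1.4)·(1.4)) / 4 = 11.2/4 = 2.8
  S[A,B] = ((-2.6)·(0.6) + (-0.6)·(-0.4) + (0.4)·(-3.4) + (1.4)·(3.6) + (1.4)·(-0.4)) / 4 = 1.8/4 = 0.45
  S[B,B] = ((0.6)·(0.6) + (-0.4)·(-0.4) + (-3.4)·(-3.4) + (3.6)·(3.6) + (-0.4)·(-0.4)) / 4 = 25.2/4 = 6.3

S is symmetric (S[j,i] = S[i,j]). Assembling:

S = [[2.8, 0.45],
 [0.45, 6.3]]


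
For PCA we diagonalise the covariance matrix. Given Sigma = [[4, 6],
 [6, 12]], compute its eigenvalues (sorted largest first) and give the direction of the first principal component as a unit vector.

Step 1 — characteristic polynomial of 2×2 Sigma:
  det(Sigma - λI) = λ² - trace · λ + det = 0.
  trace = 4 + 12 = 16, det = 4·12 - (6)² = 12.
Step 2 — discriminant:
  Δ = trace² - 4·det = 256 - 48 = 208.
Step 3 — eigenvalues:
  λ = (trace ± √Δ)/2 = (16 ± 14.4222)/2,
  λ_1 = 15.2111,  λ_2 = 0.7889.

Step 4 — unit eigenvector for λ_1: solve (Sigma - λ_1 I)v = 0. First row:
  (4 - 15.2111)·v_x + (6)·v_y = 0, i.e. (-11.2111)·v_x + (6)·v_y = 0,
  so v ∝ (b, λ_1 - a) = (6, 11.2111) = u.
  ||u|| = √((6)² + (11.2111)²) = √(161.6888) ≈ 12.7157,
  v_1 = u/||u|| ≈ (0.4719, 0.8817) (||v_1|| = 1).

λ_1 = 15.2111,  λ_2 = 0.7889;  v_1 ≈ (0.4719, 0.8817)


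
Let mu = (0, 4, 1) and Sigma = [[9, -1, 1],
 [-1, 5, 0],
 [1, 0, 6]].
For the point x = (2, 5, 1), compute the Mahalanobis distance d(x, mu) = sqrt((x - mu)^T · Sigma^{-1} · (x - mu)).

Step 1 — centre the observation: (x - mu) = (2, 1, 0).

Step 2 — invert Sigma (cofactor / det for 3×3, or solve directly):
  Sigma^{-1} = [[0.1158, 0.0232, -0.0193],
 [0.0232, 0.2046, -0.0039],
 [-0.0193, -0.0039, 0.1699]].

Step 3 — form the quadratic (x - mu)^T · Sigma^{-1} · (x - mu):
  Sigma^{-1} · (x - mu) = (0.2548, 0.251, -0.0425).
  (x - mu)^T · [Sigma^{-1} · (x - mu)] = (2)·(0.2548) + (1)·(0.251) + (0)·(-0.0425) = 0.7606.

Step 4 — take square root: d = √(0.7606) ≈ 0.8721.

d(x, mu) = √(0.7606) ≈ 0.8721


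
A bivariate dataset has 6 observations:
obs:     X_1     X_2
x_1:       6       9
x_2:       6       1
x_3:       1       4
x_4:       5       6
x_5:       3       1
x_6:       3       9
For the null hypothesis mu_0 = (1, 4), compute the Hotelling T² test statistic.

Step 1 — sample mean vector:
  mean(X_1) = (6 + 6 + 1 + 5 + 3 + 3) / 6 = 24/6 = 4
  mean(X_2) = (9 + 1 + 4 + 6 + 1 + 9) / 6 = 30/6 = 5
  x̄ = (4, 5),  deviation x̄ - mu_0 = (4, 5) - (1, 4) = (3, 1).

Step 2 — sample covariance matrix, S[i,j] = (1/(n-1)) · Σ_k (x_{k,i} - mean_i) · (x_{k,j} - mean_j), divisor n-1 = 5:
  S[X_1,X_1] = ((2)·(2) + (2)·(2) + (-3)·(-3) + (1)·(1) + (-1)·(-1) + (-1)·(-1)) / 5 = 20/5 = 4
  S[X_1,X_2] = ((2)·(4) + (2)·(-4) + (-3)·(-1) + (1)·(1) + (-1)·(-4) + (-1)·(4)) / 5 = 4/5 = 0.8
  S[X_2,X_2] = ((4)·(4) + (-4)·(-4) + (-1)·(-1) + (1)·(1) + (-4)·(-4) + (4)·(4)) / 5 = 66/5 = 13.2
  S = [[4, 0.8],
 [0.8, 13.2]].

Step 3 — invert S. det(S) = 4·13.2 - (0.8)² = 52.16.
  S^{-1} = (1/det) · [[d, -b], [-b, a]] = [[0.2531, -0.0153],
 [-0.0153, 0.0767]].

Step 4 — quadratic form (x̄ - mu_0)^T · S^{-1} · (x̄ - mu_0):
  S^{-1} · (x̄ - mu_0) = (0.7439, 0.0307),
  (x̄ - mu_0)^T · [...] = (3)·(0.7439) + (1)·(0.0307) = 2.2623.

Step 5 — scale by n: T² = 6 · 2.2623 = 13.5736.

T² ≈ 13.5736


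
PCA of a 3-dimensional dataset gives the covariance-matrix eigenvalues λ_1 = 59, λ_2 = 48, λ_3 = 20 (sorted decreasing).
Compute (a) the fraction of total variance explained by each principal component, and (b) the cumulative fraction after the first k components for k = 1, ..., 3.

Step 1 — total variance = trace(Sigma) = Σ λ_i = 59 + 48 + 20 = 127.

Step 2 — fraction explained by component i = λ_i / Σ λ:
  PC1: 59/127 = 0.4646
  PC2: 48/127 = 0.378
  PC3: 20/127 = 0.1575

Step 3 — cumulative fraction after k components = (λ_1 + ... + λ_k) / Σ λ:
  k = 1: 59/127 = 0.4646
  k = 2: (59 + 48)/127 = 107/127 = 0.8425
  k = 3: (59 + 48 + 20)/127 = 127/127 = 1

Summary (fraction, with percent):

explained: PC1 0.4646 (46.46%), PC2 0.378 (37.8%), PC3 0.1575 (15.75%);  cumulative: 0.4646, 0.8425, 1


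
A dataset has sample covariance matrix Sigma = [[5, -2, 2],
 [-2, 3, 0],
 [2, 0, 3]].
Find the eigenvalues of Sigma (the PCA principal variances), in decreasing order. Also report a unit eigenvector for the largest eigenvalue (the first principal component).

Step 1 — characteristic polynomial p(λ) = det(λI - Sigma) = λ³ - tr·λ² + c_1·λ - det, where tr = trace, c_1 = sum of the principal 2×2 minors, det = det(Sigma):
  tr = 5 + 3 + 3 = 11,
  c_1 = (5·3 - (-2)²) + (5·3 - (2)²) + (3·3 - (0)²) = 11 + 11 + 9 = 31,
  det = 5·(3·3 - (0)²) - (-2)·((-2)·3 - (0)·(2)) + (2)·((-2)·(0) - 3·(2)) = 5·(9) - (-2)·(-6) + (2)·(-6) = 21.
  So p(λ) = λ³ - 11λ² + 31λ - 21.
Step 2 — look for an integer root (rational root theorem: any rational root is an integer divisor of 21). Testing λ = 1:
  p(1) = 1 - 11 + 31 - 21 = 0  ✓
  Dividing out (λ - 1): p(λ) = (λ - 1)(λ² - 10λ + 21).
Step 3 — remaining eigenvalues from the quadratic λ² - 10λ + 21 = 0:
  Δ = 10² - 4·21 = 100 - 84 = 16,  λ = (10 ± √16)/2 = (10 ± 4)/2 = 7 or 3.
  Sorted: λ_1 = 7,  λ_2 = 3,  λ_3 = 1  (check: sum = 11 = tr ✓).

Step 4 — unit eigenvector for λ_1 = 7: v spans the null space of (Sigma - λ_1 I), whose rows are
  r_1 = (-2, -2, 2),  r_2 = (-2, -4, 0),  r_3 = (2, 0, -4).
  v is orthogonal to every row, so take v ∝ r_1 × r_2 = ((-2)·(0) - (2)·(-4), (2)·(-2) - (-2)·(0), (-2)·(-4) - (-2)·(-2)) = (8, -4, 4).
  Rescale (divide by 4): u = (2, -1, 1).
  ||u|| = √((2)² + (-1)² + (1)²) = √(6) ≈ 2.4495,  v_1 = u/||u|| ≈ (0.8165, -0.4082, 0.4082) (||v_1|| = 1).

λ_1 = 7,  λ_2 = 3,  λ_3 = 1;  v_1 ≈ (0.8165, -0.4082, 0.4082)


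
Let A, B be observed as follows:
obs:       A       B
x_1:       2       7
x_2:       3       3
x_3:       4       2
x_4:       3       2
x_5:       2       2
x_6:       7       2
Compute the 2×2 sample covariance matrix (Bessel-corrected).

Step 1 — column means:
  mean(A) = (2 + 3 + 4 + 3 + 2 + 7) / 6 = 21/6 = 3.5
  mean(B) = (7 + 3 + 2 + 2 + 2 + 2) / 6 = 18/6 = 3

Step 2 — sample covariance S[i,j] = (1/(n-1)) · Σ_k (x_{k,i} - mean_i) · (x_{k,j} - mean_j), with n-1 = 5.
  S[A,A] = ((-1.5)·(-1.5) + (-0.5)·(-0.5) + (0.5)·(0.5) + (-0.5)·(-0.5) + (-1.5)·(-1.5) + (3.5)·(3.5)) / 5 = 17.5/5 = 3.5
  S[A,B] = ((-1.5)·(4) + (-0.5)·(0) + (0.5)·(-1) + (-0.5)·(-1) + (-1.5)·(-1) + (3.5)·(-1)) / 5 = -8/5 = -1.6
  S[B,B] = ((4)·(4) + (0)·(0) + (-1)·(-1) + (-1)·(-1) + (-1)·(-1) + (-1)·(-1)) / 5 = 20/5 = 4

S is symmetric (S[j,i] = S[i,j]). Assembling:

S = [[3.5, -1.6],
 [-1.6, 4]]


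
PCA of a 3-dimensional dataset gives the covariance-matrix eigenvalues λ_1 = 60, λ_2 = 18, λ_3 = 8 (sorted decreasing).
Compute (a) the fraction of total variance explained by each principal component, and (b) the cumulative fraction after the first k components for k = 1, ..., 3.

Step 1 — total variance = trace(Sigma) = Σ λ_i = 60 + 18 + 8 = 86.

Step 2 — fraction explained by component i = λ_i / Σ λ:
  PC1: 60/86 = 0.6977
  PC2: 18/86 = 0.2093
  PC3: 8/86 = 0.093

Step 3 — cumulative fraction after k components = (λ_1 + ... + λ_k) / Σ λ:
  k = 1: 60/86 = 0.6977
  k = 2: (60 + 18)/86 = 78/86 = 0.907
  k = 3: (60 + 18 + 8)/86 = 86/86 = 1

Summary (fraction, with percent):

explained: PC1 0.6977 (69.77%), PC2 0.2093 (20.93%), PC3 0.093 (9.3%);  cumulative: 0.6977, 0.907, 1


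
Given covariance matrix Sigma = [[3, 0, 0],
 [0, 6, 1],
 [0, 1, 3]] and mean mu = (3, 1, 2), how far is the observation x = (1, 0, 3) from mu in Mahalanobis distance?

Step 1 — centre the observation: (x - mu) = (-2, -1, 1).

Step 2 — invert Sigma (cofactor / det for 3×3, or solve directly):
  Sigma^{-1} = [[0.3333, 0, 0],
 [0, 0.1765, -0.0588],
 [0, -0.0588, 0.3529]].

Step 3 — form the quadratic (x - mu)^T · Sigma^{-1} · (x - mu):
  Sigma^{-1} · (x - mu) = (-0.6667, -0.2353, 0.4118).
  (x - mu)^T · [Sigma^{-1} · (x - mu)] = (-2)·(-0.6667) + (-1)·(-0.2353) + (1)·(0.4118) = 1.9804.

Step 4 — take square root: d = √(1.9804) ≈ 1.4073.

d(x, mu) = √(1.9804) ≈ 1.4073


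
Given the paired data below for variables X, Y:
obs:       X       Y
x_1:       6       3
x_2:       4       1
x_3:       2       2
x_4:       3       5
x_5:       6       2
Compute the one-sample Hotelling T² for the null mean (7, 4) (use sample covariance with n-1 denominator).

Step 1 — sample mean vector:
  mean(X) = (6 + 4 + 2 + 3 + 6) / 5 = 21/5 = 4.2
  mean(Y) = (3 + 1 + 2 + 5 + 2) / 5 = 13/5 = 2.6
  x̄ = (4.2, 2.6),  deviation x̄ - mu_0 = (4.2, 2.6) - (7, 4) = (-2.8, -1.4).

Step 2 — sample covariance matrix, S[i,j] = (1/(n-1)) · Σ_k (x_{k,i} - mean_i) · (x_{k,j} - mean_j), divisor n-1 = 4:
  S[X,X] = ((1.8)·(1.8) + (-0.2)·(-0.2) + (-2.2)·(-2.2) + (-1.2)·(-1.2) + (1.8)·(1.8)) / 4 = 12.8/4 = 3.2
  S[X,Y] = ((1.8)·(0.4) + (-0.2)·(-1.6) + (-2.2)·(-0.6) + (-1.2)·(2.4) + (1.8)·(-0.6)) / 4 = -1.6/4 = -0.4
  S[Y,Y] = ((0.4)·(0.4) + (-1.6)·(-1.6) + (-0.6)·(-0.6) + (2.4)·(2.4) + (-0.6)·(-0.6)) / 4 = 9.2/4 = 2.3
  S = [[3.2, -0.4],
 [-0.4, 2.3]].

Step 3 — invert S. det(S) = 3.2·2.3 - (-0.4)² = 7.2.
  S^{-1} = (1/det) · [[d, -b], [-b, a]] = [[0.3194, 0.0556],
 [0.0556, 0.4444]].

Step 4 — quadratic form (x̄ - mu_0)^T · S^{-1} · (x̄ - mu_0):
  S^{-1} · (x̄ - mu_0) = (-0.9722, -0.7778),
  (x̄ - mu_0)^T · [...] = (-2.8)·(-0.9722) + (-1.4)·(-0.7778) = 3.8111.

Step 5 — scale by n: T² = 5 · 3.8111 = 19.0556.

T² ≈ 19.0556


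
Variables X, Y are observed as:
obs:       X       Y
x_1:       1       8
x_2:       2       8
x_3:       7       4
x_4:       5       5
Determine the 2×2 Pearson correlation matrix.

Step 1 — column means:
  mean(X) = (1 + 2 + 7 + 5) / 4 = 15/4 = 3.75
  mean(Y) = (8 + 8 + 4 + 5) / 4 = 25/4 = 6.25

Step 2 — sample variances and covariances s[i,j] = (1/(n-1)) · Σ_k (x_{k,i} - mean_i) · (x_{k,j} - mean_j), with n-1 = 3:
  s[X,X] = ((-2.75)·(-2.75) + (-1.75)·(-1.75) + (3.25)·(3.25) + (1.25)·(1.25)) / 3 = 22.75/3 = 7.5833
  s[X,Y] = ((-2.75)·(1.75) + (-1.75)·(1.75) + (3.25)·(-2.25) + (1.25)·(-1.25)) / 3 = -16.75/3 = -5.5833
  s[Y,Y] = ((1.75)·(1.75) + (1.75)·(1.75) + (-2.25)·(-2.25) + (-1.25)·(-1.25)) / 3 = 12.75/3 = 4.25
  Sample standard deviations s_i = √(s[i,i]):
  s(X) = √(7.5833) = 2.7538
  s(Y) = √(4.25) = 2.0616

Step 3 — r_{ij} = s_{ij} / (s_i · s_j):
  r[X,X] = 1 (diagonal).
  r[X,Y] = -5.5833 / (2.7538 · 2.0616) = -5.5833 / 5.6771 = -0.9835
  r[Y,Y] = 1 (diagonal).

R is symmetric with unit diagonal. Assembling:

R = [[1, -0.9835],
 [-0.9835, 1]]


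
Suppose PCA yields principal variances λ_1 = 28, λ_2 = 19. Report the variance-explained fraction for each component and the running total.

Step 1 — total variance = trace(Sigma) = Σ λ_i = 28 + 19 = 47.

Step 2 — fraction explained by component i = λ_i / Σ λ:
  PC1: 28/47 = 0.5957
  PC2: 19/47 = 0.4043

Step 3 — cumulative fraction after k components = (λ_1 + ... + λ_k) / Σ λ:
  k = 1: 28/47 = 0.5957
  k = 2: (28 + 19)/47 = 47/47 = 1

Summary (fraction, with percent):

explained: PC1 0.5957 (59.57%), PC2 0.4043 (40.43%);  cumulative: 0.5957, 1


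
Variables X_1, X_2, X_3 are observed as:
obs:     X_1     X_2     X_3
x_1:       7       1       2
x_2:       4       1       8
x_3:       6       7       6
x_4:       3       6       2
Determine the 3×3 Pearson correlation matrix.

Step 1 — column means:
  mean(X_1) = (7 + 4 + 6 + 3) / 4 = 20/4 = 5
  mean(X_2) = (1 + 1 + 7 + 6) / 4 = 15/4 = 3.75
  mean(X_3) = (2 + 8 + 6 + 2) / 4 = 18/4 = 4.5

Step 2 — sample variances and covariances s[i,j] = (1/(n-1)) · Σ_k (x_{k,i} - mean_i) · (x_{k,j} - mean_j), with n-1 = 3:
  s[X_1,X_1] = ((2)·(2) + (-1)·(-1) + (1)·(1) + (-2)·(-2)) / 3 = 10/3 = 3.3333
  s[X_1,X_2] = ((2)·(-2.75) + (-1)·(-2.75) + (1)·(3.25) + (-2)·(2.25)) / 3 = -4/3 = -1.3333
  s[X_1,X_3] = ((2)·(-2.5) + (-1)·(3.5) + (1)·(1.5) + (-2)·(-2.5)) / 3 = -2/3 = -0.6667
  s[X_2,X_2] = ((-2.75)·(-2.75) + (-2.75)·(-2.75) + (3.25)·(3.25) + (2.25)·(2.25)) / 3 = 30.75/3 = 10.25
  s[X_2,X_3] = ((-2.75)·(-2.5) + (-2.75)·(3.5) + (3.25)·(1.5) + (2.25)·(-2.5)) / 3 = -3.5/3 = -1.1667
  s[X_3,X_3] = ((-2.5)·(-2.5) + (3.5)·(3.5) + (1.5)·(1.5) + (-2.5)·(-2.5)) / 3 = 27/3 = 9
  Sample standard deviations s_i = √(s[i,i]):
  s(X_1) = √(3.3333) = 1.8257
  s(X_2) = √(10.25) = 3.2016
  s(X_3) = √(9) = 3

Step 3 — r_{ij} = s_{ij} / (s_i · s_j):
  r[X_1,X_1] = 1 (diagonal).
  r[X_1,X_2] = -1.3333 / (1.8257 · 3.2016) = -1.3333 / 5.8452 = -0.2281
  r[X_1,X_3] = -0.6667 / (1.8257 · 3) = -0.6667 / 5.4772 = -0.1217
  r[X_2,X_2] = 1 (diagonal).
  r[X_2,X_3] = -1.1667 / (3.2016 · 3) = -1.1667 / 9.6047 = -0.1215
  r[X_3,X_3] = 1 (diagonal).

R is symmetric with unit diagonal. Assembling:

R = [[1, -0.2281, -0.1217],
 [-0.2281, 1, -0.1215],
 [-0.1217, -0.1215, 1]]


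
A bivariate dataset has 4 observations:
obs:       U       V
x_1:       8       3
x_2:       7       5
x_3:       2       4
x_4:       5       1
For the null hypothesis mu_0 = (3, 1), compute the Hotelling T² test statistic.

Step 1 — sample mean vector:
  mean(U) = (8 + 7 + 2 + 5) / 4 = 22/4 = 5.5
  mean(V) = (3 + 5 + 4 + 1) / 4 = 13/4 = 3.25
  x̄ = (5.5, 3.25),  deviation x̄ - mu_0 = (5.5, 3.25) - (3, 1) = (2.5, 2.25).

Step 2 — sample covariance matrix, S[i,j] = (1/(n-1)) · Σ_k (x_{k,i} - mean_i) · (x_{k,j} - mean_j), divisor n-1 = 3:
  S[U,U] = ((2.5)·(2.5) + (1.5)·(1.5) + (-3.5)·(-3.5) + (-0.5)·(-0.5)) / 3 = 21/3 = 7
  S[U,V] = ((2.5)·(-0.25) + (1.5)·(1.75) + (-3.5)·(0.75) + (-0.5)·(-2.25)) / 3 = 0.5/3 = 0.1667
  S[V,V] = ((-0.25)·(-0.25) + (1.75)·(1.75) + (0.75)·(0.75) + (-2.25)·(-2.25)) / 3 = 8.75/3 = 2.9167
  S = [[7, 0.1667],
 [0.1667, 2.9167]].

Step 3 — invert S. det(S) = 7·2.9167 - (0.1667)² = 20.3889.
  S^{-1} = (1/det) · [[d, -b], [-b, a]] = [[0.1431, -0.0082],
 [-0.0082, 0.3433]].

Step 4 — quadratic form (x̄ - mu_0)^T · S^{-1} · (x̄ - mu_0):
  S^{-1} · (x̄ - mu_0) = (0.3392, 0.752),
  (x̄ - mu_0)^T · [...] = (2.5)·(0.3392) + (2.25)·(0.752) = 2.5402.

Step 5 — scale by n: T² = 4 · 2.5402 = 10.1608.

T² ≈ 10.1608


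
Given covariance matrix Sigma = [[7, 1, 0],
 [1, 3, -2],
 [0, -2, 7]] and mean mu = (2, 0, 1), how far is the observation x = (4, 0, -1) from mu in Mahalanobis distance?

Step 1 — centre the observation: (x - mu) = (2, 0, -2).

Step 2 — invert Sigma (cofactor / det for 3×3, or solve directly):
  Sigma^{-1} = [[0.1518, -0.0625, -0.0179],
 [-0.0625, 0.4375, 0.125],
 [-0.0179, 0.125, 0.1786]].

Step 3 — form the quadratic (x - mu)^T · Sigma^{-1} · (x - mu):
  Sigma^{-1} · (x - mu) = (0.3393, -0.375, -0.3929).
  (x - mu)^T · [Sigma^{-1} · (x - mu)] = (2)·(0.3393) + (0)·(-0.375) + (-2)·(-0.3929) = 1.4643.

Step 4 — take square root: d = √(1.4643) ≈ 1.2101.

d(x, mu) = √(1.4643) ≈ 1.2101
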